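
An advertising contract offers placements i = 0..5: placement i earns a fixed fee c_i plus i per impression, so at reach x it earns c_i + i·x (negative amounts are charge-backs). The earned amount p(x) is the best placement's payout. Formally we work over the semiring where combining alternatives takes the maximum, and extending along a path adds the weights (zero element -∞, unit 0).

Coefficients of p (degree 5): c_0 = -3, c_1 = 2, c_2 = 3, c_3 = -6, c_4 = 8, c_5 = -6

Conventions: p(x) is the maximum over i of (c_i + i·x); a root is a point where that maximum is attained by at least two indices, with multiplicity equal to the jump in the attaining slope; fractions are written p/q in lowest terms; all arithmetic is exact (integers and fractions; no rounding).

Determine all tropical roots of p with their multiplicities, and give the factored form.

hull edge (i=0, c=-3) to (i=1, c=2): slope 5, span 1
hull edge (i=1, c=2) to (i=4, c=8): slope 2, span 3
hull edge (i=4, c=8) to (i=5, c=-6): slope -14, span 1
Factored form: p(x) = -6 ⊗ (x ⊕ (-5)) ⊗ (x ⊕ (-2)) ⊗ (x ⊕ (-2)) ⊗ (x ⊕ (-2)) ⊗ (x ⊕ 14)
Answer: roots = -5 (mult 1), -2 (mult 3), 14 (mult 1)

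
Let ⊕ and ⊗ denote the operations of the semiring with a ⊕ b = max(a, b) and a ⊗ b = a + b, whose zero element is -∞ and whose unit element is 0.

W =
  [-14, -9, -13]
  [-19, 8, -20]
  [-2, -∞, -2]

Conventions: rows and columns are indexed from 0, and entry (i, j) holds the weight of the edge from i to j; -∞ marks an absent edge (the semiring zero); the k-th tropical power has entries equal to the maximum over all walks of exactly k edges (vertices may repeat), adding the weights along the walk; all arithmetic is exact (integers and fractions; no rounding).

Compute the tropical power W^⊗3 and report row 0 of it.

W^⊗2:
  [-15, -1, -15]
  [-11, 16, -12]
  [-4, -11, -4]
W^⊗3:
  [-17, 7, -17]
  [-3, 24, -4]
  [-6, -3, -6]
Answer: row 0 of W^⊗3 = [-17, 7, -17]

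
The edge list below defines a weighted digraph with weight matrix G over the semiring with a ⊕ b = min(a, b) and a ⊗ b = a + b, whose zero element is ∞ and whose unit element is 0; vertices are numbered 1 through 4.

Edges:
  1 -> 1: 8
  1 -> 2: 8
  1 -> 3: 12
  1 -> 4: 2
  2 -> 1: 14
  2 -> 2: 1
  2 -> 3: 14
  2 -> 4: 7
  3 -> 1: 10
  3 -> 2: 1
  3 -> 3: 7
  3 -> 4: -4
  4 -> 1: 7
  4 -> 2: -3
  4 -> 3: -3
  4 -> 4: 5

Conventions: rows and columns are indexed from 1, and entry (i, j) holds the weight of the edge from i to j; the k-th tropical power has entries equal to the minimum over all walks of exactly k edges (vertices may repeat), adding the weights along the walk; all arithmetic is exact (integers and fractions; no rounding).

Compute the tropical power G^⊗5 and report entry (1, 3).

G^⊗2:
  [9, -1, -1, 7]
  [14, 2, 4, 8]
  [3, -7, -7, 1]
  [7, -2, 2, -7]
G^⊗3:
  [9, 0, 4, -5]
  [14, 3, 5, 0]
  [3, -6, -2, -11]
  [0, -10, -10, -2]
G^⊗4:
  [2, -8, -8, 0]
  [7, -3, -3, 1]
  [-4, -14, -14, -6]
  [0, -9, -5, -14]
G^⊗5:
  [2, -7, -3, -12]
  [7, -2, -2, -7]
  [-4, -13, -9, -18]
  [-7, -17, -17, -9]
Key observation: the optimum is the walk 1->4->3->4->4->3, with weight 2 + (-3) + (-4) + 5 + (-3) = -3.
Optimal value attained by: walk 1->4->3->4->4->3.
Answer: (G^⊗5)[1][3] = -3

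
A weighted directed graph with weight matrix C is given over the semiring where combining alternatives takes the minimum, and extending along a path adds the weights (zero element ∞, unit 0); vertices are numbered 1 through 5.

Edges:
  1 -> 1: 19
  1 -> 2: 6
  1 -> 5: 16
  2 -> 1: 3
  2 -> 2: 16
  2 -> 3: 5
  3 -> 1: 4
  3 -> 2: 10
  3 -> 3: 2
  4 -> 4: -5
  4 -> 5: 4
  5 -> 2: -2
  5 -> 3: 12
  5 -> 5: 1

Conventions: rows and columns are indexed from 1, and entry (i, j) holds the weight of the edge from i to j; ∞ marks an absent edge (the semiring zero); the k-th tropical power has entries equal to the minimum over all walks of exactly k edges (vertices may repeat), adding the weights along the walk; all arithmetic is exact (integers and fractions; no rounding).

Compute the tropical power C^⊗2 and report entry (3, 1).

C^⊗2:
  [9, 14, 11, ∞, 17]
  [9, 9, 7, ∞, 19]
  [6, 10, 4, ∞, 20]
  [∞, 2, 16, -10, -1]
  [1, -1, 3, ∞, 2]
Key observation: the optimum is the walk 3->3->1, with weight 2 + 4 = 6.
Optimal value attained by: walk 3->3->1.
Answer: (C^⊗2)[3][1] = 6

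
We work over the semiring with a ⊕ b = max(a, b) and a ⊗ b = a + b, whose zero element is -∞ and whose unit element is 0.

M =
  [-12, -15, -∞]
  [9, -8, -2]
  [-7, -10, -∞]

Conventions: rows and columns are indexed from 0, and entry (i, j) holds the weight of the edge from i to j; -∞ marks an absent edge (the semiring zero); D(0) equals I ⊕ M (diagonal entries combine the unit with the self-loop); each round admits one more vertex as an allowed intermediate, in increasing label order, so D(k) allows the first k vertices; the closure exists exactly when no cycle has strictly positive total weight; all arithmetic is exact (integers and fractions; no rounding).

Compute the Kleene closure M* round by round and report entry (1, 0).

D(0):
  [0, -15, -∞]
  [9, 0, -2]
  [-7, -10, 0]
D(1):
  [0, -15, -∞]
  [9, 0, -2]
  [-7, -10, 0]
D(2):
  [0, -15, -17]
  [9, 0, -2]
  [-1, -10, 0]
D(3):
  [0, -15, -17]
  [9, 0, -2]
  [-1, -10, 0]
Answer: M*[1][0] = 9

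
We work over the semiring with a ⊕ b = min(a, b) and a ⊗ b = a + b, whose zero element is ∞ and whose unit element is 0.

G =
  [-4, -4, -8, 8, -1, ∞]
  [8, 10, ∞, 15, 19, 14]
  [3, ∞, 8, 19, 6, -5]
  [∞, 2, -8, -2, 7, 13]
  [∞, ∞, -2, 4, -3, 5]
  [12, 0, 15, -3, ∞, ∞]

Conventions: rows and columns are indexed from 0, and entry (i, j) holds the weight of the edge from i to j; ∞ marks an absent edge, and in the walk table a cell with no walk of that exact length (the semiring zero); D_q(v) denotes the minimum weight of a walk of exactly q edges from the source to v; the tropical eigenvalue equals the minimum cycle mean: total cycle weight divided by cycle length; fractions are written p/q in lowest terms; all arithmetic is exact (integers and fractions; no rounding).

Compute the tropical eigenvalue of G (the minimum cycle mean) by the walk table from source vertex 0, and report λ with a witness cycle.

q=0: [0, ∞, ∞, ∞, ∞, ∞]
q=1: [-4, -4, -8, 8, -1, ∞]
q=2: [-8, -8, -12, 3, -5, -13]
q=3: [-12, -13, -16, -16, -9, -17]
q=4: [-16, -17, -24, -20, -13, -21]
q=5: [-21, -21, -28, -24, -18, -29]
q=6: [-25, -29, -32, -32, -22, -33]
Optimal cycle mean attained by: cycle 2->5->3->2, total (-5) + (-3) + (-8), length 3.
Answer: λ = -16/3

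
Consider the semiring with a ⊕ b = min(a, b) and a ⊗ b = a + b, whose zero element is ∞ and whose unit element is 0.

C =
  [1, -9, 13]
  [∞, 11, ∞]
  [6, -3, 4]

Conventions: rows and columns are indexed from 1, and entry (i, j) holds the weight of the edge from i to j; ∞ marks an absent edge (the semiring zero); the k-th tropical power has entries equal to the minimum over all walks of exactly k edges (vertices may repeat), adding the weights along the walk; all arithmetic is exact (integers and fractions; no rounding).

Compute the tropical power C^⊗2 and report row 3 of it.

C^⊗2:
  [2, -8, 14]
  [∞, 22, ∞]
  [7, -3, 8]
Answer: row 3 of C^⊗2 = [7, -3, 8]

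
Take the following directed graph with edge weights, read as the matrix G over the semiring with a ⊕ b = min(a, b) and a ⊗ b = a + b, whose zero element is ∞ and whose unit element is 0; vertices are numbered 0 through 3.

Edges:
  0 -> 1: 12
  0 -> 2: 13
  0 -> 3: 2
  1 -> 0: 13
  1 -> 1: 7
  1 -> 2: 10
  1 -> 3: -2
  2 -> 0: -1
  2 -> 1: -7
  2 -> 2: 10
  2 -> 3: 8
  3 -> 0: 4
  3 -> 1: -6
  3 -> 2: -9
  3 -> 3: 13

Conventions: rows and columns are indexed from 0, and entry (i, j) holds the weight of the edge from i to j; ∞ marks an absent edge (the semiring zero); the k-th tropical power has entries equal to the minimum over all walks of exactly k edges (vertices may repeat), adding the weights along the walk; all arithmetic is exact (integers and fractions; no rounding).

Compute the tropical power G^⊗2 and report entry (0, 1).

G^⊗2:
  [6, -4, -7, 10]
  [2, -8, -11, 5]
  [6, 0, -1, -9]
  [-10, -16, 1, -8]
Key observation: the optimum is the walk 0->3->1, with weight 2 + (-6) = -4.
Optimal value attained by: walk 0->3->1.
Answer: (G^⊗2)[0][1] = -4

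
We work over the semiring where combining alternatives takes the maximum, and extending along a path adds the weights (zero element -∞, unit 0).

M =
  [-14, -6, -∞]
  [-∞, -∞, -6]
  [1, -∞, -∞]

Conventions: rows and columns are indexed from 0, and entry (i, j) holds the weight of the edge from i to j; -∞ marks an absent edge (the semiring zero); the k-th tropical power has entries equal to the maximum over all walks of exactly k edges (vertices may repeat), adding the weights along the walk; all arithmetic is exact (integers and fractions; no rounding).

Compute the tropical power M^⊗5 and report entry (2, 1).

M^⊗2:
  [-28, -20, -12]
  [-5, -∞, -∞]
  [-13, -5, -∞]
M^⊗3:
  [-11, -34, -26]
  [-19, -11, -∞]
  [-27, -19, -11]
M^⊗4:
  [-25, -17, -40]
  [-33, -25, -17]
  [-10, -33, -25]
M^⊗5:
  [-39, -31, -23]
  [-16, -39, -31]
  [-24, -16, -39]
Key observation: the optimum is the walk 2->0->1->2->0->1, with weight 1 + (-6) + (-6) + 1 + (-6) = -16.
Optimal value attained by: walk 2->0->1->2->0->1.
Answer: (M^⊗5)[2][1] = -16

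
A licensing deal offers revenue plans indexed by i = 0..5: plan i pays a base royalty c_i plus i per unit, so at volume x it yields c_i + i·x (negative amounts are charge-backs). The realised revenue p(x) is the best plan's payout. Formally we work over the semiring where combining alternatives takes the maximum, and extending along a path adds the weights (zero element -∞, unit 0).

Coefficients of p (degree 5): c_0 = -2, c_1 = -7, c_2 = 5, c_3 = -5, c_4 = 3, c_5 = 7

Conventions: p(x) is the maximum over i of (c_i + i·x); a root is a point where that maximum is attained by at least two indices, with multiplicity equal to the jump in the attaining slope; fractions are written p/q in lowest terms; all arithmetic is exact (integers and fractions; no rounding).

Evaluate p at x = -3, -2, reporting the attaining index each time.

p(-3) = max(-2+0·(-3)=-2, -7+1·(-3)=-10, 5+2·(-3)=-1, -5+3·(-3)=-14, 3+4·(-3)=-9, 7+5·(-3)=-8) = -1 (attained by i=2)
p(-2) = max(-2+0·(-2)=-2, -7+1·(-2)=-9, 5+2·(-2)=1, -5+3·(-2)=-11, 3+4·(-2)=-5, 7+5·(-2)=-3) = 1 (attained by i=2)
Answer: p(-3) = -1; p(-2) = 1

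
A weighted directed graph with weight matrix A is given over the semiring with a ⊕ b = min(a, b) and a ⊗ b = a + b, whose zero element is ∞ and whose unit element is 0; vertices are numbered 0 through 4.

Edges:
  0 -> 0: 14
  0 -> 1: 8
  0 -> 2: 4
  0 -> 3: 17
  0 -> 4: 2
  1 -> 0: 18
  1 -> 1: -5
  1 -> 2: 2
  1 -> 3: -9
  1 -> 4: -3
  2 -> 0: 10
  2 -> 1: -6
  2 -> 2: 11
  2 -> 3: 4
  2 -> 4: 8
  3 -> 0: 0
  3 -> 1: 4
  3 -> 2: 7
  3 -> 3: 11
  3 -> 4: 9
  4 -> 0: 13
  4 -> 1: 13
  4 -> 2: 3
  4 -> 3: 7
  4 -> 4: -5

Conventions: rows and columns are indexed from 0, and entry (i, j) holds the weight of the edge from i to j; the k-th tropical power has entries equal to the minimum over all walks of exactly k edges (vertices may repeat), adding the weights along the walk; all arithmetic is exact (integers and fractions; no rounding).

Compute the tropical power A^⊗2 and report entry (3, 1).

A^⊗2:
  [14, -2, 5, -1, -3]
  [-9, -10, -3, -14, -8]
  [4, -11, -4, -15, -9]
  [11, -1, 4, -5, 1]
  [7, -3, -2, 2, -10]
Key observation: the optimum is the walk 3->1->1, with weight 4 + (-5) = -1.
Optimal value attained by: walk 3->1->1.
Answer: (A^⊗2)[3][1] = -1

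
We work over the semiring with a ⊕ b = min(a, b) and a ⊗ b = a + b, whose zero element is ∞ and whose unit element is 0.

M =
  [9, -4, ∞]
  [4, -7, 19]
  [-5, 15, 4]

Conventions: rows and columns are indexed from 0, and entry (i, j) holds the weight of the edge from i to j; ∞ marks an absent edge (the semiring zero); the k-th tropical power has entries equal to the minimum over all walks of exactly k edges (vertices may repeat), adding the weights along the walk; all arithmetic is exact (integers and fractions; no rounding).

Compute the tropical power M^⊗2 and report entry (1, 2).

M^⊗2:
  [0, -11, 15]
  [-3, -14, 12]
  [-1, -9, 8]
Key observation: the optimum is the walk 1->1->2, with weight (-7) + 19 = 12.
Optimal value attained by: walk 1->1->2.
Answer: (M^⊗2)[1][2] = 12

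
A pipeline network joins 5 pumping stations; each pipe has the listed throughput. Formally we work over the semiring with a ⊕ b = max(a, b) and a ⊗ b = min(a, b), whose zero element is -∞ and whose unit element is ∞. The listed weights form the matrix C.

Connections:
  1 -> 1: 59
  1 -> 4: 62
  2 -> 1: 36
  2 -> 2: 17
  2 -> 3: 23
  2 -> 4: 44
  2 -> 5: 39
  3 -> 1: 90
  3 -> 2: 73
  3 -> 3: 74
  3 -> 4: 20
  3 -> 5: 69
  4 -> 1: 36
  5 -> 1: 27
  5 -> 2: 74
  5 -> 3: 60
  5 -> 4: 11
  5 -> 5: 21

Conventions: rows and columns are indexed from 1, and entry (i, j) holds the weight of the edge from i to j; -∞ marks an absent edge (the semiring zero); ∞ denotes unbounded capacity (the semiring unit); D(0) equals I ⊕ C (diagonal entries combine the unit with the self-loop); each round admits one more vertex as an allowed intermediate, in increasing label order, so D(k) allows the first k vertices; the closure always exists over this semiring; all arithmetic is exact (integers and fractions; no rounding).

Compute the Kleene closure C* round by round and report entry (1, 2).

D(0):
  [∞, -∞, -∞, 62, -∞]
  [36, ∞, 23, 44, 39]
  [90, 73, ∞, 20, 69]
  [36, -∞, -∞, ∞, -∞]
  [27, 74, 60, 11, ∞]
D(1):
  [∞, -∞, -∞, 62, -∞]
  [36, ∞, 23, 44, 39]
  [90, 73, ∞, 62, 69]
  [36, -∞, -∞, ∞, -∞]
  [27, 74, 60, 27, ∞]
D(2):
  [∞, -∞, -∞, 62, -∞]
  [36, ∞, 23, 44, 39]
  [90, 73, ∞, 62, 69]
  [36, -∞, -∞, ∞, -∞]
  [36, 74, 60, 44, ∞]
D(3):
  [∞, -∞, -∞, 62, -∞]
  [36, ∞, 23, 44, 39]
  [90, 73, ∞, 62, 69]
  [36, -∞, -∞, ∞, -∞]
  [60, 74, 60, 60, ∞]
D(4):
  [∞, -∞, -∞, 62, -∞]
  [36, ∞, 23, 44, 39]
  [90, 73, ∞, 62, 69]
  [36, -∞, -∞, ∞, -∞]
  [60, 74, 60, 60, ∞]
D(5):
  [∞, -∞, -∞, 62, -∞]
  [39, ∞, 39, 44, 39]
  [90, 73, ∞, 62, 69]
  [36, -∞, -∞, ∞, -∞]
  [60, 74, 60, 60, ∞]
Answer: C*[1][2] = -∞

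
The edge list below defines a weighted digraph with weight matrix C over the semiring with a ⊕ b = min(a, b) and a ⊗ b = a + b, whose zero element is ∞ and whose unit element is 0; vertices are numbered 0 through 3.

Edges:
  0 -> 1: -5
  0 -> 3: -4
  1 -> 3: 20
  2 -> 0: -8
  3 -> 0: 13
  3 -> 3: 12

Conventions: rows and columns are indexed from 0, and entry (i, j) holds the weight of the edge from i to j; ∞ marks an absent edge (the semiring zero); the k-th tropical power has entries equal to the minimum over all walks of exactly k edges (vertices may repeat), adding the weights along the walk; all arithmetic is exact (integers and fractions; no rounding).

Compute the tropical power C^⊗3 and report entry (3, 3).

C^⊗2:
  [9, ∞, ∞, 8]
  [33, ∞, ∞, 32]
  [∞, -13, ∞, -12]
  [25, 8, ∞, 9]
C^⊗3:
  [21, 4, ∞, 5]
  [45, 28, ∞, 29]
  [1, ∞, ∞, 0]
  [22, 20, ∞, 21]
Key observation: the optimum is the walk 3->0->3->3, with weight 13 + (-4) + 12 = 21.
Optimal value attained by: walk 3->0->3->3.
Answer: (C^⊗3)[3][3] = 21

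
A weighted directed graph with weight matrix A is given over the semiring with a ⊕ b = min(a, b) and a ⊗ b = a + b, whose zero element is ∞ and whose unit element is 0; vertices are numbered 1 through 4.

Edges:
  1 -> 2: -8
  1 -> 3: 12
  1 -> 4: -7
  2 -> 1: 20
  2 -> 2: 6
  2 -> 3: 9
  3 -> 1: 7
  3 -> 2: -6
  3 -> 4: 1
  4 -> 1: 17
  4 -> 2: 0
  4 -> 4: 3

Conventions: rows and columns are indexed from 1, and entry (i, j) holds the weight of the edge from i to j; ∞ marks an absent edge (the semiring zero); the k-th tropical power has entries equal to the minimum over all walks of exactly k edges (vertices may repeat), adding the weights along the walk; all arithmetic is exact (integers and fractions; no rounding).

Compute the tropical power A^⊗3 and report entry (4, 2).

A^⊗2:
  [10, -7, 1, -4]
  [16, 3, 15, 10]
  [14, -1, 3, 0]
  [20, 3, 9, 6]
A^⊗3:
  [8, -5, 2, -1]
  [22, 8, 12, 9]
  [10, -3, 8, 3]
  [16, 3, 12, 9]
Key observation: the optimum is the walk 4->2->3->2, with weight 0 + 9 + (-6) = 3.
Optimal value attained by: walk 4->2->3->2.
Answer: (A^⊗3)[4][2] = 3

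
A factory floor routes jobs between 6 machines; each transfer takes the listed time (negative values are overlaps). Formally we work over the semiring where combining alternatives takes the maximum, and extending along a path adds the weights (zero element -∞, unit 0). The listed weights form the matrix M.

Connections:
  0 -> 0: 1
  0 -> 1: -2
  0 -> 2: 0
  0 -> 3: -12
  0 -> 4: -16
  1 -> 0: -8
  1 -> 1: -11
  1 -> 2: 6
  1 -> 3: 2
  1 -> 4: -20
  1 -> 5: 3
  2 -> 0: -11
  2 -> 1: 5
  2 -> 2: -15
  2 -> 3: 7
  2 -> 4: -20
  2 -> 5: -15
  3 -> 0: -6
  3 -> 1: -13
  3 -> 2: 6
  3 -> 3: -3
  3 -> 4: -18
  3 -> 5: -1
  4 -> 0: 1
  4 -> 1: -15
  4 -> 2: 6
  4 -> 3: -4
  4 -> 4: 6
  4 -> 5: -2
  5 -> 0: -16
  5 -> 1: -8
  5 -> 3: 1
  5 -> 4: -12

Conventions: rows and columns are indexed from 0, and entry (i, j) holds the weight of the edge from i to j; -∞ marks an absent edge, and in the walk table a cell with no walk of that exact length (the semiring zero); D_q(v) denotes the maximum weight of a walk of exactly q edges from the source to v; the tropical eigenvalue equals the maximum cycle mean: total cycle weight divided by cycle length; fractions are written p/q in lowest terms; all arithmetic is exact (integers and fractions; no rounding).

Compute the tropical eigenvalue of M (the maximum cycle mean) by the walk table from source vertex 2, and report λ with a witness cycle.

q=0: [-∞, -∞, 0, -∞, -∞, -∞]
q=1: [-11, 5, -15, 7, -20, -15]
q=2: [1, -6, 13, 7, -11, 8]
q=3: [2, 18, 13, 20, -4, 6]
q=4: [14, 18, 26, 20, 2, 21]
q=5: [15, 31, 26, 33, 9, 21]
q=6: [27, 31, 39, 33, 15, 34]
Optimal cycle mean attained by: cycle 2->3->2, total 7 + 6, length 2.
Answer: λ = 13/2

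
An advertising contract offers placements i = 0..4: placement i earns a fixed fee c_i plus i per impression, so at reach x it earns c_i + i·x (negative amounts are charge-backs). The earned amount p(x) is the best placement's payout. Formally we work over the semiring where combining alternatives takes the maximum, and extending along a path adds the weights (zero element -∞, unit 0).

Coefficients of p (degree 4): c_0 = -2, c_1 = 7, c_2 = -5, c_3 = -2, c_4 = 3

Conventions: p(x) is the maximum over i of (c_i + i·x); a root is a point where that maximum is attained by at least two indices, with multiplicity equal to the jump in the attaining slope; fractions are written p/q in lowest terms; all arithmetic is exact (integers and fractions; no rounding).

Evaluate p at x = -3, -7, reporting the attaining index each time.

p(-3) = max(-2+0·(-3)=-2, 7+1·(-3)=4, -5+2·(-3)=-11, -2+3·(-3)=-11, 3+4·(-3)=-9) = 4 (attained by i=1)
p(-7) = max(-2+0·(-7)=-2, 7+1·(-7)=0, -5+2·(-7)=-19, -2+3·(-7)=-23, 3+4·(-7)=-25) = 0 (attained by i=1)
Answer: p(-3) = 4; p(-7) = 0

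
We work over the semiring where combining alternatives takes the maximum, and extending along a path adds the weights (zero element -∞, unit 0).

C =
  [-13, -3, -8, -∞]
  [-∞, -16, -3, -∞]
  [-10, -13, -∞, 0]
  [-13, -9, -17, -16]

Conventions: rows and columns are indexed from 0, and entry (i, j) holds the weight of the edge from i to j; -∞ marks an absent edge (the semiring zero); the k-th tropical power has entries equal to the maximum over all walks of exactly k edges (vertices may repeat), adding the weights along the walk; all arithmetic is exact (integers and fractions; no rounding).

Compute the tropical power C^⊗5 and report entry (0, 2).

C^⊗2:
  [-18, -16, -6, -8]
  [-13, -16, -19, -3]
  [-13, -9, -16, -16]
  [-26, -16, -12, -17]
C^⊗3:
  [-16, -17, -19, -6]
  [-16, -12, -19, -19]
  [-26, -16, -12, -16]
  [-22, -25, -19, -12]
C^⊗4:
  [-19, -15, -20, -19]
  [-29, -19, -15, -19]
  [-22, -25, -19, -12]
  [-25, -21, -28, -19]
C^⊗5:
  [-30, -22, -18, -20]
  [-25, -28, -22, -15]
  [-25, -21, -28, -19]
  [-32, -28, -24, -28]
Key observation: the optimum is the walk 0->1->2->3->1->2, with weight (-3) + (-3) + 0 + (-9) + (-3) = -18.
Optimal value attained by: walk 0->1->2->3->1->2.
Answer: (C^⊗5)[0][2] = -18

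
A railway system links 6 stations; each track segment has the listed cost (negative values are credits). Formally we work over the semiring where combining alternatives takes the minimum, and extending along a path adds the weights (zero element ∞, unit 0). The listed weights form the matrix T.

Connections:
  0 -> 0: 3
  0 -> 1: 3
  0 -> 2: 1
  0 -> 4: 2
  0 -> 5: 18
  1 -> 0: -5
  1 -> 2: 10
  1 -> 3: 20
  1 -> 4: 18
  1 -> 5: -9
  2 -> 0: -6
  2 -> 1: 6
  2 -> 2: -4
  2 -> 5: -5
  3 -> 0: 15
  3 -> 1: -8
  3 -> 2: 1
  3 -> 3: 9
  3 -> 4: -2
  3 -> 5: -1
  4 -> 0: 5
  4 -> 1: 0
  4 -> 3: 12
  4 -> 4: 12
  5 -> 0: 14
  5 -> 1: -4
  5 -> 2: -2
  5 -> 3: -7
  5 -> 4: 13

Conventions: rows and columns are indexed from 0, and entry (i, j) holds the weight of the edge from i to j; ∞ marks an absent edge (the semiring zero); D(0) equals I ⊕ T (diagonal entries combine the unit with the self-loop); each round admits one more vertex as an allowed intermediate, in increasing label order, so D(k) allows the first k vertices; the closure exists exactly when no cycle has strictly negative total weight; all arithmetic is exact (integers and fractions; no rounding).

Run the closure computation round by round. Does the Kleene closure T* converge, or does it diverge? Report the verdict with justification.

Detection: at round 0, diagonal entry (2, 2) turns strictly negative.
Key observation: the cycle 2->2 has total weight (-4), which is strictly negative.
Answer: DIVERGES — negative cycle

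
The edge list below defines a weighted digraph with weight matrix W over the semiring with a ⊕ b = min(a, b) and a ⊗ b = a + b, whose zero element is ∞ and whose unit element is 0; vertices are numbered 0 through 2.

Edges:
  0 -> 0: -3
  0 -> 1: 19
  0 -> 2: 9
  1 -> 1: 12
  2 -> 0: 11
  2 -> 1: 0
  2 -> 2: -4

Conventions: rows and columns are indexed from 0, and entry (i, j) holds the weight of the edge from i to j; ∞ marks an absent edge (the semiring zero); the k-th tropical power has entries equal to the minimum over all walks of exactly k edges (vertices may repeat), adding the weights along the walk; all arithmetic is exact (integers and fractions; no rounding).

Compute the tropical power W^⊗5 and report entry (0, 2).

W^⊗2:
  [-6, 9, 5]
  [∞, 24, ∞]
  [7, -4, -8]
W^⊗3:
  [-9, 5, 1]
  [∞, 36, ∞]
  [3, -8, -12]
W^⊗4:
  [-12, 1, -3]
  [∞, 48, ∞]
  [-1, -12, -16]
W^⊗5:
  [-15, -3, -7]
  [∞, 60, ∞]
  [-5, -16, -20]
Key observation: the optimum is the walk 0->2->2->2->2->2, with weight 9 + (-4) + (-4) + (-4) + (-4) = -7.
Optimal value attained by: walk 0->2->2->2->2->2.
Answer: (W^⊗5)[0][2] = -7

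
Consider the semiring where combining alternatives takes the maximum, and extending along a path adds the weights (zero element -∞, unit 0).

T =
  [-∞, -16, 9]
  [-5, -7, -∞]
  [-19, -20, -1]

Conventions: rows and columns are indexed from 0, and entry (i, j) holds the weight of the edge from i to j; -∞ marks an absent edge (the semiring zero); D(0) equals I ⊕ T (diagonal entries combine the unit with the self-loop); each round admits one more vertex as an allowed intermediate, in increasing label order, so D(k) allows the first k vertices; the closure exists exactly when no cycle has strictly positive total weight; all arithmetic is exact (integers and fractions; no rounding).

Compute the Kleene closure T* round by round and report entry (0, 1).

D(0):
  [0, -16, 9]
  [-5, 0, -∞]
  [-19, -20, 0]
D(1):
  [0, -16, 9]
  [-5, 0, 4]
  [-19, -20, 0]
D(2):
  [0, -16, 9]
  [-5, 0, 4]
  [-19, -20, 0]
D(3):
  [0, -11, 9]
  [-5, 0, 4]
  [-19, -20, 0]
Answer: T*[0][1] = -11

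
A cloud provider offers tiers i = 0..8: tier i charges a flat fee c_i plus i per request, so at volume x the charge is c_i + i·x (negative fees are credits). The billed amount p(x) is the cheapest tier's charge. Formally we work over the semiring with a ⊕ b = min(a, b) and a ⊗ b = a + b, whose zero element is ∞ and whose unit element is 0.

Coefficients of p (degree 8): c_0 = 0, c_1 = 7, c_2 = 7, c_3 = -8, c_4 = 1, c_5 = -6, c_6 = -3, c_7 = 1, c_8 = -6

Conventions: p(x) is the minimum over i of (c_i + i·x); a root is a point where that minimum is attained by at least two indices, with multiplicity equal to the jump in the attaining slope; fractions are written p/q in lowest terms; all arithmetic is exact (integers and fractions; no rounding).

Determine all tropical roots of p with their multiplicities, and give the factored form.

hull edge (i=0, c=0) to (i=3, c=-8): slope -8/3, span 3
hull edge (i=3, c=-8) to (i=8, c=-6): slope 2/5, span 5
Factored form: p(x) = -6 ⊗ (x ⊕ (-2/5)) ⊗ (x ⊕ (-2/5)) ⊗ (x ⊕ (-2/5)) ⊗ (x ⊕ (-2/5)) ⊗ (x ⊕ (-2/5)) ⊗ (x ⊕ 8/3) ⊗ (x ⊕ 8/3) ⊗ (x ⊕ 8/3)
Answer: roots = -2/5 (mult 5), 8/3 (mult 3)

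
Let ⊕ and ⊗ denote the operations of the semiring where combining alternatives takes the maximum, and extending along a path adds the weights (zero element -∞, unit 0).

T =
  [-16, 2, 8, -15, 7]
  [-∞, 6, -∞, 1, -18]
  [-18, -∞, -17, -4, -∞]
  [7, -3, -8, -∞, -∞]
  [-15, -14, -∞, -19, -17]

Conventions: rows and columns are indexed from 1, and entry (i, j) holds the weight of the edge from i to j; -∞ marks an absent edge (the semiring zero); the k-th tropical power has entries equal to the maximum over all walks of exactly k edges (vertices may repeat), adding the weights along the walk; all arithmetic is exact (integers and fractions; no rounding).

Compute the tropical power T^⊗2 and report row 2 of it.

T^⊗2:
  [-8, 8, -8, 4, -9]
  [8, 12, -7, 7, -12]
  [3, -7, -10, -21, -11]
  [-9, 9, 15, -2, 14]
  [-12, -8, -7, -13, -8]
Answer: row 2 of T^⊗2 = [8, 12, -7, 7, -12]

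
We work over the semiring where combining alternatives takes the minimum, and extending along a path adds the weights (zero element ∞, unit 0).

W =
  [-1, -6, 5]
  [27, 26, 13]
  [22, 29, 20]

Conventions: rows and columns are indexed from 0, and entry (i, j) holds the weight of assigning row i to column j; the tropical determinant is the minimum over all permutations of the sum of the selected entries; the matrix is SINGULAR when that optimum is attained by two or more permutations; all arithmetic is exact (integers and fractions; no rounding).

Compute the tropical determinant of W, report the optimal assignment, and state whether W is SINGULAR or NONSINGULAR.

σ = (0, 1, 2): (-1) + 26 + 20 = 45
σ = (0, 2, 1): (-1) + 13 + 29 = 41
σ = (1, 0, 2): (-6) + 27 + 20 = 41
σ = (1, 2, 0): (-6) + 13 + 22 = 29
σ = (2, 0, 1): 5 + 27 + 29 = 61
σ = (2, 1, 0): 5 + 26 + 22 = 53
Optimal value attained by: σ = (1, 2, 0).
Answer: det⊕(W) = 29; verdict: NONSINGULAR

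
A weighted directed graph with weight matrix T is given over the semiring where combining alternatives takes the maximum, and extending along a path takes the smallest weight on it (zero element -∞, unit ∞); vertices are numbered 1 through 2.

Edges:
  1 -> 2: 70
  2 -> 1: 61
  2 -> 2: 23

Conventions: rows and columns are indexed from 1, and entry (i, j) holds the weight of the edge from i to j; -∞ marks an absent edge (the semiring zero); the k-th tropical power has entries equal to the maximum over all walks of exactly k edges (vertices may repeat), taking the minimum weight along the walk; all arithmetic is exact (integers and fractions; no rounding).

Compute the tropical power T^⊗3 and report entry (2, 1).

T^⊗2:
  [61, 23]
  [23, 61]
T^⊗3:
  [23, 61]
  [61, 23]
Key observation: the optimum is the walk 2->1->2->1, with weight 61 min 70 min 61 = 61.
Optimal value attained by: walk 2->1->2->1.
Answer: (T^⊗3)[2][1] = 61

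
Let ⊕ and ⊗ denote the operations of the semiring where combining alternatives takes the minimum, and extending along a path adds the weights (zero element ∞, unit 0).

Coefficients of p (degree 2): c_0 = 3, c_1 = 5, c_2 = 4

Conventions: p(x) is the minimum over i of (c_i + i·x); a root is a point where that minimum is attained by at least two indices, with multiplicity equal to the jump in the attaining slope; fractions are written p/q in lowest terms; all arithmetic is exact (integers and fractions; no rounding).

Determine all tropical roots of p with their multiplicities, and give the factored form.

hull edge (i=0, c=3) to (i=2, c=4): slope 1/2, span 2
Factored form: p(x) = 4 ⊗ (x ⊕ (-1/2)) ⊗ (x ⊕ (-1/2))
Answer: roots = -1/2 (mult 2)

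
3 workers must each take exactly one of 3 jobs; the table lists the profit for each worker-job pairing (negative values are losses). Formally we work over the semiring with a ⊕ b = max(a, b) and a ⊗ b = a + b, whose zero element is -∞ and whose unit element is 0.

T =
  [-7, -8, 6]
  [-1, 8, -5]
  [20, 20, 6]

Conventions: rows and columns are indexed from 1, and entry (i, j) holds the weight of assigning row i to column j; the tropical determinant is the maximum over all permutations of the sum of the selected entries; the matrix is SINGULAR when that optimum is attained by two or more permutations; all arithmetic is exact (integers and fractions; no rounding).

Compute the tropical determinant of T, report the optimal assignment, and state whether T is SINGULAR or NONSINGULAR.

σ = (1, 2, 3): (-7) + 8 + 6 = 7
σ = (1, 3, 2): (-7) + (-5) + 20 = 8
σ = (2, 1, 3): (-8) + (-1) + 6 = -3
σ = (2, 3, 1): (-8) + (-5) + 20 = 7
σ = (3, 1, 2): 6 + (-1) + 20 = 25
σ = (3, 2, 1): 6 + 8 + 20 = 34
Optimal value attained by: σ = (3, 2, 1).
Answer: det⊕(T) = 34; verdict: NONSINGULAR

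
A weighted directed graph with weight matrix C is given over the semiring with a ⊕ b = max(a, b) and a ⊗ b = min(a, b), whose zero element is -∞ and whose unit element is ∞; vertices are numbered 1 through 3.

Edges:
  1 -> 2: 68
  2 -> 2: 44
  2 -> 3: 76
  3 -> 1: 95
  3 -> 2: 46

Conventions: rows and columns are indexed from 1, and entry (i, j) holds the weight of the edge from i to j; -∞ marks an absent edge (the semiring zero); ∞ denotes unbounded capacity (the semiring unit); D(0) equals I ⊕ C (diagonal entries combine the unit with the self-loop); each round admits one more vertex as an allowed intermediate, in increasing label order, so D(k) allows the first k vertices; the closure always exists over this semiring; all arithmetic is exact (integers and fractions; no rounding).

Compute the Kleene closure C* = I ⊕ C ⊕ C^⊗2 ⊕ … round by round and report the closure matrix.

D(0):
  [∞, 68, -∞]
  [-∞, ∞, 76]
  [95, 46, ∞]
D(1):
  [∞, 68, -∞]
  [-∞, ∞, 76]
  [95, 68, ∞]
D(2):
  [∞, 68, 68]
  [-∞, ∞, 76]
  [95, 68, ∞]
D(3):
  [∞, 68, 68]
  [76, ∞, 76]
  [95, 68, ∞]
Answer: C* = [[∞, 68, 68], [76, ∞, 76], [95, 68, ∞]]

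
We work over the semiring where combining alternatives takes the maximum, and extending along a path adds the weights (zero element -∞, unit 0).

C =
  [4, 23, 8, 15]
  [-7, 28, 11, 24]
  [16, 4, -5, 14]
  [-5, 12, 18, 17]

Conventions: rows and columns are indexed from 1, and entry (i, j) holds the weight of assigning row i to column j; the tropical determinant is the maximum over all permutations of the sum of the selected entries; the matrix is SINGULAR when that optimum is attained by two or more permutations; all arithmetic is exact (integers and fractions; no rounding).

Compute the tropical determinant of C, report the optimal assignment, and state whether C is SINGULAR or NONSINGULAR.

σ = (1, 2, 3, 4): 4 + 28 + (-5) + 17 = 44
σ = (1, 2, 4, 3): 4 + 28 + 14 + 18 = 64
σ = (1, 3, 2, 4): 4 + 11 + 4 + 17 = 36
σ = (1, 3, 4, 2): 4 + 11 + 14 + 12 = 41
σ = (1, 4, 2, 3): 4 + 24 + 4 + 18 = 50
σ = (1, 4, 3, 2): 4 + 24 + (-5) + 12 = 35
σ = (2, 1, 3, 4): 23 + (-7) + (-5) + 17 = 28
σ = (2, 1, 4, 3): 23 + (-7) + 14 + 18 = 48
σ = (2, 3, 1, 4): 23 + 11 + 16 + 17 = 67
σ = (2, 3, 4, 1): 23 + 11 + 14 + (-5) = 43
σ = (2, 4, 1, 3): 23 + 24 + 16 + 18 = 81
σ = (2, 4, 3, 1): 23 + 24 + (-5) + (-5) = 37
σ = (3, 1, 2, 4): 8 + (-7) + 4 + 17 = 22
σ = (3, 1, 4, 2): 8 + (-7) + 14 + 12 = 27
σ = (3, 2, 1, 4): 8 + 28 + 16 + 17 = 69
σ = (3, 2, 4, 1): 8 + 28 + 14 + (-5) = 45
σ = (3, 4, 1, 2): 8 + 24 + 16 + 12 = 60
σ = (3, 4, 2, 1): 8 + 24 + 4 + (-5) = 31
σ = (4, 1, 2, 3): 15 + (-7) + 4 + 18 = 30
σ = (4, 1, 3, 2): 15 + (-7) + (-5) + 12 = 15
σ = (4, 2, 1, 3): 15 + 28 + 16 + 18 = 77
σ = (4, 2, 3, 1): 15 + 28 + (-5) + (-5) = 33
σ = (4, 3, 1, 2): 15 + 11 + 16 + 12 = 54
σ = (4, 3, 2, 1): 15 + 11 + 4 + (-5) = 25
Optimal value attained by: σ = (2, 4, 1, 3).
Answer: det⊕(C) = 81; verdict: NONSINGULAR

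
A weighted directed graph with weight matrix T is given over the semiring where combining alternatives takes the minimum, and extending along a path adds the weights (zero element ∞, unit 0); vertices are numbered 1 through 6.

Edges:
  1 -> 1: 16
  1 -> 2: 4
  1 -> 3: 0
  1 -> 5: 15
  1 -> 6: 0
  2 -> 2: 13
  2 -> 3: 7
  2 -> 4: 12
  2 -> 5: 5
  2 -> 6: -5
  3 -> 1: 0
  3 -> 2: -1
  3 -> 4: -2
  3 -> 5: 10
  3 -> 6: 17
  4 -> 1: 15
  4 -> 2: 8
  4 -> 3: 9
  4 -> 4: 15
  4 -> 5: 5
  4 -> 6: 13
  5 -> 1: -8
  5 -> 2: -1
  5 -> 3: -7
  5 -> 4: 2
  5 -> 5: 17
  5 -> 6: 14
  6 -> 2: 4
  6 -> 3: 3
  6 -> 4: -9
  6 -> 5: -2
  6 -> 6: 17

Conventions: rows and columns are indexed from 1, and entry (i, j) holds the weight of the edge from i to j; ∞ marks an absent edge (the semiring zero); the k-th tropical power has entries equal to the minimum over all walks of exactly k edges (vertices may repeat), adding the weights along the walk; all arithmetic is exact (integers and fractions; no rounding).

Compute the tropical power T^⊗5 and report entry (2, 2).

T^⊗2:
  [0, -1, 3, -9, -2, -1]
  [-3, -1, -2, -14, -7, 8]
  [2, 4, 0, 8, 3, -6]
  [-3, 4, -2, 4, 11, 3]
  [-7, -8, -8, -9, 3, -8]
  [-10, -3, -9, 0, -4, -1]
T^⊗3:
  [-10, -3, -9, -10, -4, -6]
  [-15, -8, -14, -5, -9, -6]
  [-5, -2, -4, -15, -8, -1]
  [-2, -3, -3, -6, 1, -3]
  [-8, -9, -7, -17, -10, -13]
  [-12, -10, -11, -11, -3, -10]
T^⊗4:
  [-12, -10, -11, -15, -8, -10]
  [-17, -15, -16, -16, -8, -15]
  [-16, -9, -15, -10, -10, -7]
  [-7, -4, -6, -12, -5, -8]
  [-18, -11, -17, -22, -15, -14]
  [-11, -12, -12, -19, -12, -15]
T^⊗5:
  [-16, -12, -15, -19, -12, -15]
  [-16, -17, -17, -24, -17, -20]
  [-18, -16, -17, -17, -9, -16]
  [-13, -7, -12, -17, -10, -9]
  [-23, -18, -22, -23, -17, -18]
  [-20, -13, -19, -24, -17, -17]
Key observation: the optimum is the walk 2->6->4->5->3->2, with weight (-5) + (-9) + 5 + (-7) + (-1) = -17.
Optimal value attained by: walk 2->6->4->5->3->2.
Answer: (T^⊗5)[2][2] = -17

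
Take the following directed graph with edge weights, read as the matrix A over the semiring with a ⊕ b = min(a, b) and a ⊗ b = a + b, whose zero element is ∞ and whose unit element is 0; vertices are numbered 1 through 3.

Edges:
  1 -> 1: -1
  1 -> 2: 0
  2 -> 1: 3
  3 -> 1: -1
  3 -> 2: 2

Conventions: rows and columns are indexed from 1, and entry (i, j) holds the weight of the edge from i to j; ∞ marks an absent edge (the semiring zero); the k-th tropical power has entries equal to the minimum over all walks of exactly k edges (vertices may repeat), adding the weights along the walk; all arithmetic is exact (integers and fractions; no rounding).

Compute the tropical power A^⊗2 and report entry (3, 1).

A^⊗2:
  [-2, -1, ∞]
  [2, 3, ∞]
  [-2, -1, ∞]
Key observation: the optimum is the walk 3->1->1, with weight (-1) + (-1) = -2.
Optimal value attained by: walk 3->1->1.
Answer: (A^⊗2)[3][1] = -2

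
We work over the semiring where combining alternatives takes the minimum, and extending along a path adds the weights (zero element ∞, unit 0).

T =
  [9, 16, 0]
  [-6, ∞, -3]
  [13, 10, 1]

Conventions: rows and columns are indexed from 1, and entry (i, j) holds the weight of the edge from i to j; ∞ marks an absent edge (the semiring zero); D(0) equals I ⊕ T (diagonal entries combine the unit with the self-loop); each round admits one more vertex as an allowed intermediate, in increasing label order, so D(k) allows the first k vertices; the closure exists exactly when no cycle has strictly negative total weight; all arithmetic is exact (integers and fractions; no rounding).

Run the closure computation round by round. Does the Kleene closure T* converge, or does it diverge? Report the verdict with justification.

D(0):
  [0, 16, 0]
  [-6, 0, -3]
  [13, 10, 0]
D(1):
  [0, 16, 0]
  [-6, 0, -6]
  [13, 10, 0]
D(2):
  [0, 16, 0]
  [-6, 0, -6]
  [4, 10, 0]
D(3):
  [0, 10, 0]
  [-6, 0, -6]
  [4, 10, 0]
Key observation: every diagonal entry stays at the unit through all rounds, so no improving cycle exists.
Answer: CONVERGES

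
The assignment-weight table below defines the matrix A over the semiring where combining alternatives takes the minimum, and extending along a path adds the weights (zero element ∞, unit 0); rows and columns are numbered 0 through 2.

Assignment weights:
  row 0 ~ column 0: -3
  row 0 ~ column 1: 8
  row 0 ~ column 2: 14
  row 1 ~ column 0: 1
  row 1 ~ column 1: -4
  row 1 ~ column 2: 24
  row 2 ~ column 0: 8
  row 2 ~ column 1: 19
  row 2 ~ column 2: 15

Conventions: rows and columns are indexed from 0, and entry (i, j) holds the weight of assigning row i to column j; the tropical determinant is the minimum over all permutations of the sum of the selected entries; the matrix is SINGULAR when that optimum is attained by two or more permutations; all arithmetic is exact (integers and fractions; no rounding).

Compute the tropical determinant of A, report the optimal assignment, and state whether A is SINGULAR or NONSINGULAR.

σ = (0, 1, 2): (-3) + (-4) + 15 = 8
σ = (0, 2, 1): (-3) + 24 + 19 = 40
σ = (1, 0, 2): 8 + 1 + 15 = 24
σ = (1, 2, 0): 8 + 24 + 8 = 40
σ = (2, 0, 1): 14 + 1 + 19 = 34
σ = (2, 1, 0): 14 + (-4) + 8 = 18
Optimal value attained by: σ = (0, 1, 2).
Answer: det⊕(A) = 8; verdict: NONSINGULAR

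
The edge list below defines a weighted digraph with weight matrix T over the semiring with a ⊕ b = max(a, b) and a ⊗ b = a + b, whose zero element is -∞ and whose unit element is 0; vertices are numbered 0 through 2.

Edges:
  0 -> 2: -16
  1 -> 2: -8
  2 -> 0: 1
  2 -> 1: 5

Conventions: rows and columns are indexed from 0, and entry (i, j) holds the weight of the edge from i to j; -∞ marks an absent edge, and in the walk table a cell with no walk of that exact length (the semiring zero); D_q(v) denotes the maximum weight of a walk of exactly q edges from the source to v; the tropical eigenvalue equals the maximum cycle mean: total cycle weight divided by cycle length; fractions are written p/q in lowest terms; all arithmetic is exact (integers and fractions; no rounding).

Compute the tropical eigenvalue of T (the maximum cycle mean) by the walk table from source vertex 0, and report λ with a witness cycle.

q=0: [0, -∞, -∞]
q=1: [-∞, -∞, -16]
q=2: [-15, -11, -∞]
q=3: [-∞, -∞, -19]
Optimal cycle mean attained by: cycle 1->2->1, total (-8) + 5, length 2.
Answer: λ = -3/2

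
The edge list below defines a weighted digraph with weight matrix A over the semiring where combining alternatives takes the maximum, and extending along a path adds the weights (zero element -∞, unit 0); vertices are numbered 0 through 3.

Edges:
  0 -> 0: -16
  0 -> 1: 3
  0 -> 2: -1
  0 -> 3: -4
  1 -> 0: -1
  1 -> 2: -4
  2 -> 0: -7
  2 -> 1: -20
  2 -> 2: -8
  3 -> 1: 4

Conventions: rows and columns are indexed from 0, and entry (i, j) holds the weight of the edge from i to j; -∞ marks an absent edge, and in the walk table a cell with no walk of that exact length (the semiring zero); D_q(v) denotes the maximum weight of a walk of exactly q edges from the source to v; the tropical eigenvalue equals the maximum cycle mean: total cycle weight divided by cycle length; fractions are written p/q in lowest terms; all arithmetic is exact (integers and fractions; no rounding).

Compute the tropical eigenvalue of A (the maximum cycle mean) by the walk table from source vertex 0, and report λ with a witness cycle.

q=0: [0, -∞, -∞, -∞]
q=1: [-16, 3, -1, -4]
q=2: [2, 0, -1, -20]
q=3: [-1, 5, 1, -2]
q=4: [4, 2, 1, -5]
Optimal cycle mean attained by: cycle 0->1->0, total 3 + (-1), length 2.
Answer: λ = 1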